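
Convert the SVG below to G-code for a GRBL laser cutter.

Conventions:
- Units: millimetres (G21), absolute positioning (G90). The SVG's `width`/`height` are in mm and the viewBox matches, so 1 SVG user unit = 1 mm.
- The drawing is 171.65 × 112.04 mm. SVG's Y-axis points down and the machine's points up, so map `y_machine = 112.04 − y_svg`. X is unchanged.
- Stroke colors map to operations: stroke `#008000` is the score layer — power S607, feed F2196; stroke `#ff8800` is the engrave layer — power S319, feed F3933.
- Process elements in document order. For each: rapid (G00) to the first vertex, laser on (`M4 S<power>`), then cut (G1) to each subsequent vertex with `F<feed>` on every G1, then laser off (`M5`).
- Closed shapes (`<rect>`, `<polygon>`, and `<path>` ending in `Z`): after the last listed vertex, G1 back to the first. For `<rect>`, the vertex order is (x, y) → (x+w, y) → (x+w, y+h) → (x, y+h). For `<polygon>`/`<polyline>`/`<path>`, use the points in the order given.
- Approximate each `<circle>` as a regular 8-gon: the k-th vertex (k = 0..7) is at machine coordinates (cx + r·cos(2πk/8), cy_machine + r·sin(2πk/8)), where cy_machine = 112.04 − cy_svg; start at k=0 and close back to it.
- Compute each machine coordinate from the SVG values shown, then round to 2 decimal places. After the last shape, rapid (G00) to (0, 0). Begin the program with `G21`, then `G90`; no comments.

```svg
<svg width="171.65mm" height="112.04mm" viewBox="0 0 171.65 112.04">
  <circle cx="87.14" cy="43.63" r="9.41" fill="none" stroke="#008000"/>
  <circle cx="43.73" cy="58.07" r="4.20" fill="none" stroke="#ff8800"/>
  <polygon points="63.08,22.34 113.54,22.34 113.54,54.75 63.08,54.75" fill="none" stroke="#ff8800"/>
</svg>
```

G21
G90
G00 X96.55 Y68.41
M4 S607
G1 X93.79 Y75.06 F2196
G1 X87.14 Y77.82 F2196
G1 X80.49 Y75.06 F2196
G1 X77.73 Y68.41 F2196
G1 X80.49 Y61.76 F2196
G1 X87.14 Y59.00 F2196
G1 X93.79 Y61.76 F2196
G1 X96.55 Y68.41 F2196
M5
G00 X47.93 Y53.97
M4 S319
G1 X46.70 Y56.94 F3933
G1 X43.73 Y58.17 F3933
G1 X40.76 Y56.94 F3933
G1 X39.53 Y53.97 F3933
G1 X40.76 Y51.00 F3933
G1 X43.73 Y49.77 F3933
G1 X46.70 Y51.00 F3933
G1 X47.93 Y53.97 F3933
M5
G00 X63.08 Y89.70
M4 S319
G1 X113.54 Y89.70 F3933
G1 X113.54 Y57.29 F3933
G1 X63.08 Y57.29 F3933
G1 X63.08 Y89.70 F3933
M5
G00 X0.00 Y0.00

1 u = 1 mm; y_m = 112.04 − y.

[1] `<circle>` circle, #008000→score S607 F2196: (96.55,68.41) → (93.79,75.06) → (87.14,77.82) → (80.49,75.06) → (77.73,68.41) → (80.49,61.76) → (87.14,59.00) → (93.79,61.76) → (96.55,68.41) (closed)

[2] `<circle>` circle, #ff8800→engrave S319 F3933: (47.93,53.97) → (46.70,56.94) → (43.73,58.17) → (40.76,56.94) → (39.53,53.97) → (40.76,51.00) → (43.73,49.77) → (46.70,51.00) → (47.93,53.97) (closed)

[3] `<polygon>` rectangle, #ff8800→engrave S319 F3933: (63.08,89.70) → (113.54,89.70) → (113.54,57.29) → (63.08,57.29) → (63.08,89.70) (closed)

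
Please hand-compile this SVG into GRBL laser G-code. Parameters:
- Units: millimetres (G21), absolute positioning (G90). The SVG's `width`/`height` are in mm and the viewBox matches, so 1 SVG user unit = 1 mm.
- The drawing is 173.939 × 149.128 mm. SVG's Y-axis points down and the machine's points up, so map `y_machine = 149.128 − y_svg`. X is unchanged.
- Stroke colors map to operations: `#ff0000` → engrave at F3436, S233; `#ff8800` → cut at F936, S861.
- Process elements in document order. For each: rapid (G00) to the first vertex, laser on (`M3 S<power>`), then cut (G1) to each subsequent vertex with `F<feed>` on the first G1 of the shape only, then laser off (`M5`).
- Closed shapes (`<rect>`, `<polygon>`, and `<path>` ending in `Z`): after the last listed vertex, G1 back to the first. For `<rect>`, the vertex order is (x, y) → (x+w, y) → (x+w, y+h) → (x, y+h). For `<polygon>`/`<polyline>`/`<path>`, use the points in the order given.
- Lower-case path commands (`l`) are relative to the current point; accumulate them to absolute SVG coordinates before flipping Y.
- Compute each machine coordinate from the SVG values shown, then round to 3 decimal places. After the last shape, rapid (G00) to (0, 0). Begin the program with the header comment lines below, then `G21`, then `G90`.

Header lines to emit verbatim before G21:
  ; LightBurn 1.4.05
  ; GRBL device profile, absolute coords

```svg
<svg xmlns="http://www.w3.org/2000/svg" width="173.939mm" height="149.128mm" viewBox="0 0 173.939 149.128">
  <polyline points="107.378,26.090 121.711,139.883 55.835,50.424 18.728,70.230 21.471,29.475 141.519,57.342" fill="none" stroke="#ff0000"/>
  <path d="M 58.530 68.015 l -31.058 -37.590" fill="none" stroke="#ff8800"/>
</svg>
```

viewBox `0 0 173.939 149.128` with mm width/height → 1 unit = 1 mm. Flip: y_m = 149.128 − y_svg.

**Shape 1** — `<polyline>` open polyline, stroke `#ff0000` → engrave (S233, F3436). Machine vertices: (107.378,123.038) → (121.711,9.245) → (55.835,98.704) → (18.728,78.898) → (21.471,119.653) → (141.519,91.786). Open path.

**Shape 2** — `<path>` line segment, stroke `#ff8800` → cut (S861, F936). Machine vertices: (58.530,81.113) → (27.472,118.703). Open path.

; LightBurn 1.4.05
; GRBL device profile, absolute coords
G21
G90
G00 X107.378 Y123.038
M3 S233
G1 X121.711 Y9.245 F3436
G1 X55.835 Y98.704
G1 X18.728 Y78.898
G1 X21.471 Y119.653
G1 X141.519 Y91.786
M5
G00 X58.530 Y81.113
M3 S861
G1 X27.472 Y118.703 F936
M5
G00 X0.000 Y0.000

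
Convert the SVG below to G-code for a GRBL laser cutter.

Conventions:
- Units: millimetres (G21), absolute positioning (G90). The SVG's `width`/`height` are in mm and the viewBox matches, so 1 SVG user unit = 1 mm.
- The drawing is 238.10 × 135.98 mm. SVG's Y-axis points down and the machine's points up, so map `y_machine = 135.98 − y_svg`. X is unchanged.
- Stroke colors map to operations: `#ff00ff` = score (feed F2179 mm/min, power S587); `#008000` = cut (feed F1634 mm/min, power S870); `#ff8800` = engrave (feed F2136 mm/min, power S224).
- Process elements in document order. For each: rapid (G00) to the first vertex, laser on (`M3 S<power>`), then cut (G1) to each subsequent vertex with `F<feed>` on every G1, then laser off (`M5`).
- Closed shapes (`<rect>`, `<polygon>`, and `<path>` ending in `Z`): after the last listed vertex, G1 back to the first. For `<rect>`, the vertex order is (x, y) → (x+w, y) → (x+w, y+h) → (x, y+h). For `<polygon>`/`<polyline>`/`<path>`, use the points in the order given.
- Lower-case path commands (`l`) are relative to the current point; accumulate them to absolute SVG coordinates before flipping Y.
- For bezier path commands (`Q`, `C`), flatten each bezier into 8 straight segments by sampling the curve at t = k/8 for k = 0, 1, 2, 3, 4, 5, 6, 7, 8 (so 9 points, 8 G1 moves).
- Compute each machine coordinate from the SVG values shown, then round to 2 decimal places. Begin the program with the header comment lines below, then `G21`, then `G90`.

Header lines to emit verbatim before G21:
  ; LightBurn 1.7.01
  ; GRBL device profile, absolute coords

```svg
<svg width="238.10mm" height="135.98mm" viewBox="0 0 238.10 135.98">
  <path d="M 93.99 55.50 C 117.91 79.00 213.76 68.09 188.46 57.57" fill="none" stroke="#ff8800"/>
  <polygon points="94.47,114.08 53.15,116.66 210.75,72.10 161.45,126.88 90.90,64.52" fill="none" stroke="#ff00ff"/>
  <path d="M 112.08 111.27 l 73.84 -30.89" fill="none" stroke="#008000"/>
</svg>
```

; LightBurn 1.7.01
; GRBL device profile, absolute coords
G21
G90
G00 X93.99 Y80.48
M3 S224
G1 X105.95 Y73.21 F2136
G1 X122.40 Y68.76 F2136
G1 X141.06 Y66.72 F2136
G1 X159.68 Y66.69 F2136
G1 X175.99 Y68.25 F2136
G1 X187.74 Y70.99 F2136
G1 X192.65 Y74.51 F2136
G1 X188.46 Y78.41 F2136
M5
G00 X94.47 Y21.90
M3 S587
G1 X53.15 Y19.32 F2179
G1 X210.75 Y63.88 F2179
G1 X161.45 Y9.10 F2179
G1 X90.90 Y71.46 F2179
G1 X94.47 Y21.90 F2179
M5
G00 X112.08 Y24.71
M3 S870
G1 X185.92 Y55.60 F1634
M5

Since the viewBox matches the mm dimensions, user units are millimetres directly. The only transform is the Y-flip y_m = 135.98 − y_svg.

Shape 1 is a cubic bezier drawn with `<path>`. Its stroke #ff8800 means engrave at S224, F2136. After flipping Y the toolpath is (93.99,80.48) → (105.95,73.21) → (122.40,68.76) → (141.06,66.72) → (159.68,66.69) → (175.99,68.25) → (187.74,70.99) → (192.65,74.51) → (188.46,78.41).

Shape 2 is a closed polygon drawn with `<polygon>`. Its stroke #ff00ff means score at S587, F2179. After flipping Y the toolpath is (94.47,21.90) → (53.15,19.32) → (210.75,63.88) → (161.45,9.10) → (90.90,71.46) → (94.47,21.90), returning to the start.

Shape 3 is a line segment drawn with `<path>`. Its stroke #008000 means cut at S870, F1634. After flipping Y the toolpath is (112.08,24.71) → (185.92,55.60).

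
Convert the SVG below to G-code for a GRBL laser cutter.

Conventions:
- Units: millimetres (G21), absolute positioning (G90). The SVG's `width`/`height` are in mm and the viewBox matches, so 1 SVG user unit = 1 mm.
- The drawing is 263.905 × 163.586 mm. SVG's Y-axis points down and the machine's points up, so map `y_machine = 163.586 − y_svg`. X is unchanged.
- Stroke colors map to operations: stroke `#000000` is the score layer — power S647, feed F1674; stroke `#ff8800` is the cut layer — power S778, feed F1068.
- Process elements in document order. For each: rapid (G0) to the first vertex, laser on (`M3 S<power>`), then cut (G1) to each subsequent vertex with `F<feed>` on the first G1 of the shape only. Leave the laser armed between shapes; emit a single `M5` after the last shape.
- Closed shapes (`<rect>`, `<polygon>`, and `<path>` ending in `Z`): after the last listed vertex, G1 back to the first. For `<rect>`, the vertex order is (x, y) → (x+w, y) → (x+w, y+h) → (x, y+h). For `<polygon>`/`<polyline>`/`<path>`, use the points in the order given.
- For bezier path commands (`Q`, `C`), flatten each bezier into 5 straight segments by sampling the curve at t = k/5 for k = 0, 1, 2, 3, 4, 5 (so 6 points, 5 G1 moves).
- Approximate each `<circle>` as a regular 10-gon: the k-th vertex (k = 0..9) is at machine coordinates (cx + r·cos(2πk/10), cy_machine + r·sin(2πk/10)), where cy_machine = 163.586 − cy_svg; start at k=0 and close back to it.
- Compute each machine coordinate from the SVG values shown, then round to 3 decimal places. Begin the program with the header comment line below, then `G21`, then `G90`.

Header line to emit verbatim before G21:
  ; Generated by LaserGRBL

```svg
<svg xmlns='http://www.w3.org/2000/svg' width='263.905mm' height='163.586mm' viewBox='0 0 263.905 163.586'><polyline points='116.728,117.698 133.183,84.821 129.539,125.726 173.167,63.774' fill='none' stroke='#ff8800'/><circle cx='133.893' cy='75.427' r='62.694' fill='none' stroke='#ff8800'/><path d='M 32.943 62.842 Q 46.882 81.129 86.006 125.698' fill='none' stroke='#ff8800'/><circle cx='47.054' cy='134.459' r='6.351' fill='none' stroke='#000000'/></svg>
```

; Generated by LaserGRBL
G21
G90
G0 X116.728 Y45.888
M3 S778
G1 X133.183 Y78.765 F1068
G1 X129.539 Y37.860
G1 X173.167 Y99.812
G0 X196.587 Y88.159
M3 S778
G1 X184.614 Y125.010 F1068
G1 X153.267 Y147.785
G1 X114.519 Y147.785
G1 X83.172 Y125.010
G1 X71.199 Y88.159
G1 X83.172 Y51.308
G1 X114.519 Y28.533
G1 X153.267 Y28.533
G1 X184.614 Y51.308
G1 X196.587 Y88.159
G0 X32.943 Y100.744
M3 S778
G1 X39.526 Y92.378 F1068
G1 X48.124 Y81.909
G1 X58.736 Y69.338
G1 X71.364 Y54.664
G1 X86.006 Y37.888
G0 X53.405 Y29.127
M3 S647
G1 X52.192 Y32.860 F1674
G1 X49.017 Y35.167
G1 X45.091 Y35.167
G1 X41.916 Y32.860
G1 X40.703 Y29.127
G1 X41.916 Y25.394
G1 X45.091 Y23.087
G1 X49.017 Y23.087
G1 X52.192 Y25.394
G1 X53.405 Y29.127
M5

1 u = 1 mm; y_m = 163.586 − y.

[1] `<polyline>` open polyline, #ff8800→cut S778 F1068: (116.728,45.888) → (133.183,78.765) → (129.539,37.860) → (173.167,99.812)

[2] `<circle>` circle, #ff8800→cut S778 F1068: (196.587,88.159) → (184.614,125.010) → (153.267,147.785) → (114.519,147.785) → (83.172,125.010) → (71.199,88.159) → (83.172,51.308) → (114.519,28.533) → (153.267,28.533) → (184.614,51.308) → (196.587,88.159) (closed)

[3] `<path>` quadratic bezier, #ff8800→cut S778 F1068: (32.943,100.744) → (39.526,92.378) → (48.124,81.909) → (58.736,69.338) → (71.364,54.664) → (86.006,37.888)

[4] `<circle>` circle, #000000→score S647 F1674: (53.405,29.127) → (52.192,32.860) → (49.017,35.167) → (45.091,35.167) → (41.916,32.860) → (40.703,29.127) → (41.916,25.394) → (45.091,23.087) → (49.017,23.087) → (52.192,25.394) → (53.405,29.127) (closed)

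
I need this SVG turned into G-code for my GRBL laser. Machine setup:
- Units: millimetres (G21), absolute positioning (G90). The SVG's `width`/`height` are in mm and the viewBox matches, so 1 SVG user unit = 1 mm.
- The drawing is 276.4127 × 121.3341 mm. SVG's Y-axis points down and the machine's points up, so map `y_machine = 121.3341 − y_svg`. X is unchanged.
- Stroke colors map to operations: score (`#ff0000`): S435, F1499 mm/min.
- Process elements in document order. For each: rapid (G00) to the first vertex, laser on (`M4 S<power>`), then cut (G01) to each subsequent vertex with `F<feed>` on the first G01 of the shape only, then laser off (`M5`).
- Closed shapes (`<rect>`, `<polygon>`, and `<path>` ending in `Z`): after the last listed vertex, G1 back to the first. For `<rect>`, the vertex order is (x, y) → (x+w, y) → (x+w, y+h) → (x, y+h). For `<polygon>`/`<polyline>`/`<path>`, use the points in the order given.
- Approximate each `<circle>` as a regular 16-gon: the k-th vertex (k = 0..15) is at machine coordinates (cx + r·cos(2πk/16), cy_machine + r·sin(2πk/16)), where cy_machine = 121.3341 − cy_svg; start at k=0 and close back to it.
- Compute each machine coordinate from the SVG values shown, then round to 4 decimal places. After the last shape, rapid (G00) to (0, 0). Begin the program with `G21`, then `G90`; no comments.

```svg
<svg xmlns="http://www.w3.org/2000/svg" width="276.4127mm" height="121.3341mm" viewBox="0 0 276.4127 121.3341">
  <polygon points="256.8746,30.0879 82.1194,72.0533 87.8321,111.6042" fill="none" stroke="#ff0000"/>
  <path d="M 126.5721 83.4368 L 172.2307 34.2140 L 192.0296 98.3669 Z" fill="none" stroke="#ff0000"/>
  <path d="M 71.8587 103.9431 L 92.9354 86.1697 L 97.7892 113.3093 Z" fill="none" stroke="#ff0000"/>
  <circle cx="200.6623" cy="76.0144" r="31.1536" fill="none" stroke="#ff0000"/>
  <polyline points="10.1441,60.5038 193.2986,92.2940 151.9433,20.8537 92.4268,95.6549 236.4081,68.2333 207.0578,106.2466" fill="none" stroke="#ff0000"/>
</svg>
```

Since the viewBox matches the mm dimensions, user units are millimetres directly. The only transform is the Y-flip y_m = 121.3341 − y_svg.

Shape 1 is a closed polygon drawn with `<polygon>`. Its stroke #ff0000 means score at S435, F1499. After flipping Y the toolpath is (256.8746,91.2462) → (82.1194,49.2808) → (87.8321,9.7299) → (256.8746,91.2462), returning to the start.

Shape 2 is a regular polygon drawn with `<path>`. Its stroke #ff0000 means score at S435, F1499. After flipping Y the toolpath is (126.5721,37.8973) → (172.2307,87.1201) → (192.0296,22.9672) → (126.5721,37.8973), returning to the start.

Shape 3 is a regular polygon drawn with `<path>`. Its stroke #ff0000 means score at S435, F1499. After flipping Y the toolpath is (71.8587,17.3910) → (92.9354,35.1644) → (97.7892,8.0248) → (71.8587,17.3910), returning to the start.

Shape 4 is a circle drawn with `<circle>`. Its stroke #ff0000 means score at S435, F1499. After flipping Y the toolpath is (231.8159,45.3197) → (229.4445,57.2417) → (222.6912,67.3486) → (212.5843,74.1019) → (200.6623,76.4733) → (188.7403,74.1019) → (178.6334,67.3486) → (171.8801,57.2417) → (169.5087,45.3197) → (171.8801,33.3977) → (178.6334,23.2908) → (188.7403,16.5375) → (200.6623,14.1661) → (212.5843,16.5375) → (222.6912,23.2908) → (229.4445,33.3977) → (231.8159,45.3197), returning to the start.

Shape 5 is a open polyline drawn with `<polyline>`. Its stroke #ff0000 means score at S435, F1499. After flipping Y the toolpath is (10.1441,60.8303) → (193.2986,29.0401) → (151.9433,100.4804) → (92.4268,25.6792) → (236.4081,53.1008) → (207.0578,15.0875).

G21
G90
G00 X256.8746 Y91.2462
M4 S435
G01 X82.1194 Y49.2808 F1499
G01 X87.8321 Y9.7299
G01 X256.8746 Y91.2462
M5
G00 X126.5721 Y37.8973
M4 S435
G01 X172.2307 Y87.1201 F1499
G01 X192.0296 Y22.9672
G01 X126.5721 Y37.8973
M5
G00 X71.8587 Y17.3910
M4 S435
G01 X92.9354 Y35.1644 F1499
G01 X97.7892 Y8.0248
G01 X71.8587 Y17.3910
M5
G00 X231.8159 Y45.3197
M4 S435
G01 X229.4445 Y57.2417 F1499
G01 X222.6912 Y67.3486
G01 X212.5843 Y74.1019
G01 X200.6623 Y76.4733
G01 X188.7403 Y74.1019
G01 X178.6334 Y67.3486
G01 X171.8801 Y57.2417
G01 X169.5087 Y45.3197
G01 X171.8801 Y33.3977
G01 X178.6334 Y23.2908
G01 X188.7403 Y16.5375
G01 X200.6623 Y14.1661
G01 X212.5843 Y16.5375
G01 X222.6912 Y23.2908
G01 X229.4445 Y33.3977
G01 X231.8159 Y45.3197
M5
G00 X10.1441 Y60.8303
M4 S435
G01 X193.2986 Y29.0401 F1499
G01 X151.9433 Y100.4804
G01 X92.4268 Y25.6792
G01 X236.4081 Y53.1008
G01 X207.0578 Y15.0875
M5
G00 X0.0000 Y0.0000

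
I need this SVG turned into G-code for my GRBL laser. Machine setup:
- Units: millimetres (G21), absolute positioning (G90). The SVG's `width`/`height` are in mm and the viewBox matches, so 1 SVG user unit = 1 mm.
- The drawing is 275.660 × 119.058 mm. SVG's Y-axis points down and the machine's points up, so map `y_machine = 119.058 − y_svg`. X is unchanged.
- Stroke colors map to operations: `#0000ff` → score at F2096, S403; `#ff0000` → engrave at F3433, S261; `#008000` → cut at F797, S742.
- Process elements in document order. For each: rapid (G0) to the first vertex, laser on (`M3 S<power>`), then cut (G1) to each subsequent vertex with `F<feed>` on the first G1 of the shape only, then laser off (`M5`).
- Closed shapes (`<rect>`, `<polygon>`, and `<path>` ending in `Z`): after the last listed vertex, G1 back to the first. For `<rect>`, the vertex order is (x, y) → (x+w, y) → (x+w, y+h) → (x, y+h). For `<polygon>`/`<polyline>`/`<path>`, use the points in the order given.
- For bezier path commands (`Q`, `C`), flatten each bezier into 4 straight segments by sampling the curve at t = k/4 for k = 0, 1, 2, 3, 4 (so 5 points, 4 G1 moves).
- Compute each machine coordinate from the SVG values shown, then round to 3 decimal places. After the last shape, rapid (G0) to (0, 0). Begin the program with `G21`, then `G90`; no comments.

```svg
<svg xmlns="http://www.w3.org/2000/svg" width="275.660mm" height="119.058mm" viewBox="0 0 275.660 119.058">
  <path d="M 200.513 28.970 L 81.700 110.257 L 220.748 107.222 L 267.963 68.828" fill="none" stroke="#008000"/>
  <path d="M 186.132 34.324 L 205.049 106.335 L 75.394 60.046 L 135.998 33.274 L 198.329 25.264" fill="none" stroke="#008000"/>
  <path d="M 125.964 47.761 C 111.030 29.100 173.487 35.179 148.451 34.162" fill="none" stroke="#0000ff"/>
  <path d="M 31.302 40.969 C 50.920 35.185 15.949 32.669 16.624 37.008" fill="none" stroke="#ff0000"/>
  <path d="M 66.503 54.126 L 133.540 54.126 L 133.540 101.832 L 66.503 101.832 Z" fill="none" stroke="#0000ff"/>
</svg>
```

viewBox `0 0 275.660 119.058` with mm width/height → 1 unit = 1 mm. Flip: y_m = 119.058 − y_svg.

**Shape 1** — `<path>` open polyline, stroke `#008000` → cut (S742, F797). Machine vertices: (200.513,90.088) → (81.700,8.801) → (220.748,11.836) → (267.963,50.230). Open path.

**Shape 2** — `<path>` open polyline, stroke `#008000` → cut (S742, F797). Machine vertices: (186.132,84.734) → (205.049,12.723) → (75.394,59.012) → (135.998,85.784) → (198.329,93.794). Open path.

**Shape 3** — `<path>` cubic bezier, stroke `#0000ff` → score (S403, F2096). Control points (SVG): P0=(125.964,47.761), P1=(111.030,29.100), P2=(173.487,35.179), P3=(148.451,34.162); sampled at t=k/4. Machine vertices: (125.964,71.297) → (126.698,81.151) → (140.996,84.713) → (153.399,84.966) → (148.451,84.896). Open path.

**Shape 4** — `<path>` cubic bezier, stroke `#ff0000` → engrave (S261, F3433). Control points (SVG): P0=(31.302,40.969), P1=(50.920,35.185), P2=(15.949,32.669), P3=(16.624,37.008); sampled at t=k/4. Machine vertices: (31.302,78.089) → (37.190,81.758) → (31.067,83.866) → (21.391,84.075) → (16.624,82.050). Open path.

**Shape 5** — `<path>` rectangle, stroke `#0000ff` → score (S403, F2096). Machine vertices: (66.503,64.932) → (133.540,64.932) → (133.540,17.226) → (66.503,17.226) → (66.503,64.932). Closed: final G1 returns to the first vertex.

G21
G90
G0 X200.513 Y90.088
M3 S742
G1 X81.700 Y8.801 F797
G1 X220.748 Y11.836
G1 X267.963 Y50.230
M5
G0 X186.132 Y84.734
M3 S742
G1 X205.049 Y12.723 F797
G1 X75.394 Y59.012
G1 X135.998 Y85.784
G1 X198.329 Y93.794
M5
G0 X125.964 Y71.297
M3 S403
G1 X126.698 Y81.151 F2096
G1 X140.996 Y84.713
G1 X153.399 Y84.966
G1 X148.451 Y84.896
M5
G0 X31.302 Y78.089
M3 S261
G1 X37.190 Y81.758 F3433
G1 X31.067 Y83.866
G1 X21.391 Y84.075
G1 X16.624 Y82.050
M5
G0 X66.503 Y64.932
M3 S403
G1 X133.540 Y64.932 F2096
G1 X133.540 Y17.226
G1 X66.503 Y17.226
G1 X66.503 Y64.932
M5
G0 X0.000 Y0.000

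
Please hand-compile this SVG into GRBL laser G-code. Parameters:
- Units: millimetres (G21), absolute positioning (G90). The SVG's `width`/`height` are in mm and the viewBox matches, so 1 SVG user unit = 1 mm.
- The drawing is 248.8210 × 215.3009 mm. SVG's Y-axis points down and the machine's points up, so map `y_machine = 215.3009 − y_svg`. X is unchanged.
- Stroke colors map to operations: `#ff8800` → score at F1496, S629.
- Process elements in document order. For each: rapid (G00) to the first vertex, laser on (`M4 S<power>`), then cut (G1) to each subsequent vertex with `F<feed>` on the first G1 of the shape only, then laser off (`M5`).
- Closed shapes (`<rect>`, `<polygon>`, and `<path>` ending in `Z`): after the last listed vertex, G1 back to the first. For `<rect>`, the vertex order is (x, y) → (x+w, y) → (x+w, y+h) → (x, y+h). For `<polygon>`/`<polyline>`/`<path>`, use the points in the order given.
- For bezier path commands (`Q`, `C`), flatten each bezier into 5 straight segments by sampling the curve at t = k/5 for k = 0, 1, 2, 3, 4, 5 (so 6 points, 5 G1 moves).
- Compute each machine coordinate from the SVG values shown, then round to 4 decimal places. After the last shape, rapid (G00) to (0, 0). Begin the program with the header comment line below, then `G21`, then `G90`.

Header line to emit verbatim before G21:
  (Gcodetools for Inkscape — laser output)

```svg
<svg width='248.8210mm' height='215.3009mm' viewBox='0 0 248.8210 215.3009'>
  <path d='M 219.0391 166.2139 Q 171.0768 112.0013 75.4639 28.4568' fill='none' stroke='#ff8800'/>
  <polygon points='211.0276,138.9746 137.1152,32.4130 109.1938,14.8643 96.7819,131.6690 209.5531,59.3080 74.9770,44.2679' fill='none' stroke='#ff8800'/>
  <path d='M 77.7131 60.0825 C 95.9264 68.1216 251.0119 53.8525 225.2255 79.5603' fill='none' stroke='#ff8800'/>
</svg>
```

viewBox `0 0 248.8210 215.3009` with mm width/height → 1 unit = 1 mm. Flip: y_m = 215.3009 − y_svg.

**Shape 1** — `<path>` quadratic bezier, stroke `#ff8800` → score (S629, F1496). Control points (SVG): P0=(219.0391,166.2139), P1=(171.0768,112.0013), P2=(75.4639,28.4568); sampled at t=k/5. Machine vertices: (219.0391,49.0870) → (197.9482,71.9453) → (173.0452,97.1502) → (144.3301,124.7016) → (111.8030,154.5996) → (75.4639,186.8441). Open path.

**Shape 2** — `<polygon>` closed polygon, stroke `#ff8800` → score (S629, F1496). Machine vertices: (211.0276,76.3263) → (137.1152,182.8879) → (109.1938,200.4366) → (96.7819,83.6319) → (209.5531,155.9929) → (74.9770,171.0330) → (211.0276,76.3263). Closed: final G1 returns to the first vertex.

**Shape 3** — `<path>` cubic bezier, stroke `#ff8800` → score (S629, F1496). Control points (SVG): P0=(77.7131,60.0825), P1=(95.9264,68.1216), P2=(251.0119,53.8525), P3=(225.2255,79.5603); sampled at t=k/5. Machine vertices: (77.7131,155.2184) → (102.5238,152.5736) → (144.9321,152.2932) → (189.6863,151.3873) → (221.5347,146.8663) → (225.2255,135.7406). Open path.

(Gcodetools for Inkscape — laser output)
G21
G90
G00 X219.0391 Y49.0870
M4 S629
G1 X197.9482 Y71.9453 F1496
G1 X173.0452 Y97.1502
G1 X144.3301 Y124.7016
G1 X111.8030 Y154.5996
G1 X75.4639 Y186.8441
M5
G00 X211.0276 Y76.3263
M4 S629
G1 X137.1152 Y182.8879 F1496
G1 X109.1938 Y200.4366
G1 X96.7819 Y83.6319
G1 X209.5531 Y155.9929
G1 X74.9770 Y171.0330
G1 X211.0276 Y76.3263
M5
G00 X77.7131 Y155.2184
M4 S629
G1 X102.5238 Y152.5736 F1496
G1 X144.9321 Y152.2932
G1 X189.6863 Y151.3873
G1 X221.5347 Y146.8663
G1 X225.2255 Y135.7406
M5
G00 X0.0000 Y0.0000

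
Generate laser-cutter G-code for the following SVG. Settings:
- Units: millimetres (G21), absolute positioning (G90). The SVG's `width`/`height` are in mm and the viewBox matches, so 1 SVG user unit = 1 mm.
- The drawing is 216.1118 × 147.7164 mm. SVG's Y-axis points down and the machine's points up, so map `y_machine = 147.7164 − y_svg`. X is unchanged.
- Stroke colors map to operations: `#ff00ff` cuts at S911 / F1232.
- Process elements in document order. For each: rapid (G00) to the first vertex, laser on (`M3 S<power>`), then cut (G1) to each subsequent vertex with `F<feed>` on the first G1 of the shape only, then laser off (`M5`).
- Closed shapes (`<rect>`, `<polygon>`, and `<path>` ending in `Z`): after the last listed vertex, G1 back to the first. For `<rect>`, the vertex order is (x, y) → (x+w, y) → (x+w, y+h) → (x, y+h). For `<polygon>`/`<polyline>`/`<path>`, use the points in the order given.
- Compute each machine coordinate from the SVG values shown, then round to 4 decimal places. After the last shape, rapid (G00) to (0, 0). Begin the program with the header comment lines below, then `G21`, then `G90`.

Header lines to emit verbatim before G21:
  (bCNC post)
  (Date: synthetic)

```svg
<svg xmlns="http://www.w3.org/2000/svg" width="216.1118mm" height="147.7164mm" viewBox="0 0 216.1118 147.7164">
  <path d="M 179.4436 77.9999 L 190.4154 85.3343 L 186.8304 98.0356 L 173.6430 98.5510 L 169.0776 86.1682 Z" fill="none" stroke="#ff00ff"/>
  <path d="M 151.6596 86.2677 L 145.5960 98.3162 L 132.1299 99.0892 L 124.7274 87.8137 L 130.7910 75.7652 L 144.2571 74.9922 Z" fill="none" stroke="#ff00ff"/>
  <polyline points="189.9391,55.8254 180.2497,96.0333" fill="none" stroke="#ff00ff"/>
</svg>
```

(bCNC post)
(Date: synthetic)
G21
G90
G00 X179.4436 Y69.7165
M3 S911
G1 X190.4154 Y62.3821 F1232
G1 X186.8304 Y49.6808
G1 X173.6430 Y49.1654
G1 X169.0776 Y61.5482
G1 X179.4436 Y69.7165
M5
G00 X151.6596 Y61.4487
M3 S911
G1 X145.5960 Y49.4002 F1232
G1 X132.1299 Y48.6272
G1 X124.7274 Y59.9027
G1 X130.7910 Y71.9512
G1 X144.2571 Y72.7242
G1 X151.6596 Y61.4487
M5
G00 X189.9391 Y91.8910
M3 S911
G1 X180.2497 Y51.6831 F1232
M5
G00 X0.0000 Y0.0000

viewBox `0 0 216.1118 147.7164` with mm width/height → 1 unit = 1 mm. Flip: y_m = 147.7164 − y_svg.

**Shape 1** — `<path>` regular polygon, stroke `#ff00ff` → cut (S911, F1232). Machine vertices: (179.4436,69.7165) → (190.4154,62.3821) → (186.8304,49.6808) → (173.6430,49.1654) → (169.0776,61.5482) → (179.4436,69.7165). Closed: final G1 returns to the first vertex.

**Shape 2** — `<path>` regular polygon, stroke `#ff00ff` → cut (S911, F1232). Machine vertices: (151.6596,61.4487) → (145.5960,49.4002) → (132.1299,48.6272) → (124.7274,59.9027) → (130.7910,71.9512) → (144.2571,72.7242) → (151.6596,61.4487). Closed: final G1 returns to the first vertex.

**Shape 3** — `<polyline>` line segment, stroke `#ff00ff` → cut (S911, F1232). Machine vertices: (189.9391,91.8910) → (180.2497,51.6831). Open path.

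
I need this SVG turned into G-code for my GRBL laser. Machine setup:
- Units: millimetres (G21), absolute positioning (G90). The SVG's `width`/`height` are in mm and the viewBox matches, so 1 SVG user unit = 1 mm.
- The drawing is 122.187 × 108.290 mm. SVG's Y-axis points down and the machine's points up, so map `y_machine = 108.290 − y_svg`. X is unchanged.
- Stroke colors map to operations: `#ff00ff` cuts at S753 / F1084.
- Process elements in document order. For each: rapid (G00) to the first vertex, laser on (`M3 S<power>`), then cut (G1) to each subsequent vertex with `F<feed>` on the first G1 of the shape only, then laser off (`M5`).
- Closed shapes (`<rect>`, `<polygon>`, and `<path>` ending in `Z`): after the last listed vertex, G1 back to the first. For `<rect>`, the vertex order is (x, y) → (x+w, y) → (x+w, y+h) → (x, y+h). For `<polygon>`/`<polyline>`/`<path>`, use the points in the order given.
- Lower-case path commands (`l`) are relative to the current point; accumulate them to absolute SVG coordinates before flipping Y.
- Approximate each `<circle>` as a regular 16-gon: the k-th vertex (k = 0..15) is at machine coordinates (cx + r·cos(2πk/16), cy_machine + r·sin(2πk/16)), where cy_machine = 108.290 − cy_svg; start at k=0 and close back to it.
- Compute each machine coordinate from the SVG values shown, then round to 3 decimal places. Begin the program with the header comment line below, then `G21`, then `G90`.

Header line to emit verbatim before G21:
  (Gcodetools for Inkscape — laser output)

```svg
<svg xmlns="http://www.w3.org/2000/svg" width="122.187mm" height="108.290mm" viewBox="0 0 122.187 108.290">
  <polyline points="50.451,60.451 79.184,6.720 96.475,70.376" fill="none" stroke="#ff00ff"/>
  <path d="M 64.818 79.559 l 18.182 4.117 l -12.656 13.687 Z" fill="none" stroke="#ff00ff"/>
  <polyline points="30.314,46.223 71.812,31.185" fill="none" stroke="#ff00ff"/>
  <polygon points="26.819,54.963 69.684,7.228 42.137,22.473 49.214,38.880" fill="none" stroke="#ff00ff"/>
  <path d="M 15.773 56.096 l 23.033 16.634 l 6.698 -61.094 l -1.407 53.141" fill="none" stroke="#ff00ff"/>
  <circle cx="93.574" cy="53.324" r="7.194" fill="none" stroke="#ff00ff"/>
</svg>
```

(Gcodetools for Inkscape — laser output)
G21
G90
G00 X50.451 Y47.839
M3 S753
G1 X79.184 Y101.570 F1084
G1 X96.475 Y37.914
M5
G00 X64.818 Y28.731
M3 S753
G1 X83.000 Y24.614 F1084
G1 X70.344 Y10.927
G1 X64.818 Y28.731
M5
G00 X30.314 Y62.067
M3 S753
G1 X71.812 Y77.105 F1084
M5
G00 X26.819 Y53.327
M3 S753
G1 X69.684 Y101.062 F1084
G1 X42.137 Y85.817
G1 X49.214 Y69.410
G1 X26.819 Y53.327
M5
G00 X15.773 Y52.194
M3 S753
G1 X38.806 Y35.560 F1084
G1 X45.504 Y96.654
G1 X44.097 Y43.513
M5
G00 X100.768 Y54.966
M3 S753
G1 X100.220 Y57.719 F1084
G1 X98.661 Y60.053
G1 X96.327 Y61.612
G1 X93.574 Y62.160
G1 X90.821 Y61.612
G1 X88.487 Y60.053
G1 X86.928 Y57.719
G1 X86.380 Y54.966
G1 X86.928 Y52.213
G1 X88.487 Y49.879
G1 X90.821 Y48.320
G1 X93.574 Y47.772
G1 X96.327 Y48.320
G1 X98.661 Y49.879
G1 X100.220 Y52.213
G1 X100.768 Y54.966
M5

1 u = 1 mm; y_m = 108.290 − y.

[1] `<polyline>` open polyline, #ff00ff→cut S753 F1084: (50.451,47.839) → (79.184,101.570) → (96.475,37.914)

[2] `<path>` regular polygon, #ff00ff→cut S753 F1084: (64.818,28.731) → (83.000,24.614) → (70.344,10.927) → (64.818,28.731) (closed)

[3] `<polyline>` line segment, #ff00ff→cut S753 F1084: (30.314,62.067) → (71.812,77.105)

[4] `<polygon>` closed polygon, #ff00ff→cut S753 F1084: (26.819,53.327) → (69.684,101.062) → (42.137,85.817) → (49.214,69.410) → (26.819,53.327) (closed)

[5] `<path>` open polyline, #ff00ff→cut S753 F1084: (15.773,52.194) → (38.806,35.560) → (45.504,96.654) → (44.097,43.513)

[6] `<circle>` circle, #ff00ff→cut S753 F1084: (100.768,54.966) → (100.220,57.719) → (98.661,60.053) → (96.327,61.612) → (93.574,62.160) → (90.821,61.612) → (88.487,60.053) → (86.928,57.719) → (86.380,54.966) → (86.928,52.213) → (88.487,49.879) → (90.821,48.320) → (93.574,47.772) → (96.327,48.320) → (98.661,49.879) → (100.220,52.213) → (100.768,54.966) (closed)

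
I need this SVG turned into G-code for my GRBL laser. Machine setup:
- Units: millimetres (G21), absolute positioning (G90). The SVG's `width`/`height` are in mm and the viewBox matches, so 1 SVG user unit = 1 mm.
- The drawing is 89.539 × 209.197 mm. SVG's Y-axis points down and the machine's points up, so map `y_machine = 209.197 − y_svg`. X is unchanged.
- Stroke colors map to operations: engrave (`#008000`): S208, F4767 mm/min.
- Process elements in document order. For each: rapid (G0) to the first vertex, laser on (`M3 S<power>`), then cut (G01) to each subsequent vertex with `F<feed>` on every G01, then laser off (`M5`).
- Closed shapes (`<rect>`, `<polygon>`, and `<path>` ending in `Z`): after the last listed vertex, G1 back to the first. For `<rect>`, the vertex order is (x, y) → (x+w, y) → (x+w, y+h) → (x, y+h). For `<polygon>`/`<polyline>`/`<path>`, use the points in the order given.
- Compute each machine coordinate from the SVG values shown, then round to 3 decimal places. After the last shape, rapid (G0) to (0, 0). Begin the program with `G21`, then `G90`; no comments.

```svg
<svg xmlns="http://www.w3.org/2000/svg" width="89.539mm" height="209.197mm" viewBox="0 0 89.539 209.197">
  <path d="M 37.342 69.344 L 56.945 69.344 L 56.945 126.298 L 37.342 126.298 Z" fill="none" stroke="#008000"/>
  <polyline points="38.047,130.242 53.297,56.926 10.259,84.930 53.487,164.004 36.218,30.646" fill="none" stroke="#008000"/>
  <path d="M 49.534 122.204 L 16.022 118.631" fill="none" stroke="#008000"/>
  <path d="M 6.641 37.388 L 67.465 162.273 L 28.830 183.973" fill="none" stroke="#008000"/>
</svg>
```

G21
G90
G0 X37.342 Y139.853
M3 S208
G01 X56.945 Y139.853 F4767
G01 X56.945 Y82.899 F4767
G01 X37.342 Y82.899 F4767
G01 X37.342 Y139.853 F4767
M5
G0 X38.047 Y78.955
M3 S208
G01 X53.297 Y152.271 F4767
G01 X10.259 Y124.267 F4767
G01 X53.487 Y45.193 F4767
G01 X36.218 Y178.551 F4767
M5
G0 X49.534 Y86.993
M3 S208
G01 X16.022 Y90.566 F4767
M5
G0 X6.641 Y171.809
M3 S208
G01 X67.465 Y46.924 F4767
G01 X28.830 Y25.224 F4767
M5
G0 X0.000 Y0.000

viewBox `0 0 89.539 209.197` with mm width/height → 1 unit = 1 mm. Flip: y_m = 209.197 − y_svg.

**Shape 1** — `<path>` rectangle, stroke `#008000` → engrave (S208, F4767). Machine vertices: (37.342,139.853) → (56.945,139.853) → (56.945,82.899) → (37.342,82.899) → (37.342,139.853). Closed: final G1 returns to the first vertex.

**Shape 2** — `<polyline>` open polyline, stroke `#008000` → engrave (S208, F4767). Machine vertices: (38.047,78.955) → (53.297,152.271) → (10.259,124.267) → (53.487,45.193) → (36.218,178.551). Open path.

**Shape 3** — `<path>` line segment, stroke `#008000` → engrave (S208, F4767). Machine vertices: (49.534,86.993) → (16.022,90.566). Open path.

**Shape 4** — `<path>` open polyline, stroke `#008000` → engrave (S208, F4767). Machine vertices: (6.641,171.809) → (67.465,46.924) → (28.830,25.224). Open path.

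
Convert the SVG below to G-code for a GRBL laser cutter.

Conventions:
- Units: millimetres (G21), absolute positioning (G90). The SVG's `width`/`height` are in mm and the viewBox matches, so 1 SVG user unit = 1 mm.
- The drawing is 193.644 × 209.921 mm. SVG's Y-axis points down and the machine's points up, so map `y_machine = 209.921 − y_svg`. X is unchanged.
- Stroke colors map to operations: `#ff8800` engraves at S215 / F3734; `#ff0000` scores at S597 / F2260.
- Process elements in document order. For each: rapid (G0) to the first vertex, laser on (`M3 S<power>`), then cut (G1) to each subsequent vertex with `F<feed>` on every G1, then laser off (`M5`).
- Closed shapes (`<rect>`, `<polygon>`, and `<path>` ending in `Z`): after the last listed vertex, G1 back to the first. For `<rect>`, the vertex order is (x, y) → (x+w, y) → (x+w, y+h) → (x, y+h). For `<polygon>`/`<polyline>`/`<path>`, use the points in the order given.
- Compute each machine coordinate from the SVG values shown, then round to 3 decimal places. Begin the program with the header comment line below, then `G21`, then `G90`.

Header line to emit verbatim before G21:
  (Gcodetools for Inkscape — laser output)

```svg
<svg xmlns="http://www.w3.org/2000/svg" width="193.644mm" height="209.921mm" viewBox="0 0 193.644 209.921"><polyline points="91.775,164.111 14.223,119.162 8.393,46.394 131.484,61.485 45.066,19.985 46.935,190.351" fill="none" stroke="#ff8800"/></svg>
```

(Gcodetools for Inkscape — laser output)
G21
G90
G0 X91.775 Y45.810
M3 S215
G1 X14.223 Y90.759 F3734
G1 X8.393 Y163.527 F3734
G1 X131.484 Y148.436 F3734
G1 X45.066 Y189.936 F3734
G1 X46.935 Y19.570 F3734
M5

Since the viewBox matches the mm dimensions, user units are millimetres directly. The only transform is the Y-flip y_m = 209.921 − y_svg.

Shape 1 is a open polyline drawn with `<polyline>`. Its stroke #ff8800 means engrave at S215, F3734. After flipping Y the toolpath is (91.775,45.810) → (14.223,90.759) → (8.393,163.527) → (131.484,148.436) → (45.066,189.936) → (46.935,19.570).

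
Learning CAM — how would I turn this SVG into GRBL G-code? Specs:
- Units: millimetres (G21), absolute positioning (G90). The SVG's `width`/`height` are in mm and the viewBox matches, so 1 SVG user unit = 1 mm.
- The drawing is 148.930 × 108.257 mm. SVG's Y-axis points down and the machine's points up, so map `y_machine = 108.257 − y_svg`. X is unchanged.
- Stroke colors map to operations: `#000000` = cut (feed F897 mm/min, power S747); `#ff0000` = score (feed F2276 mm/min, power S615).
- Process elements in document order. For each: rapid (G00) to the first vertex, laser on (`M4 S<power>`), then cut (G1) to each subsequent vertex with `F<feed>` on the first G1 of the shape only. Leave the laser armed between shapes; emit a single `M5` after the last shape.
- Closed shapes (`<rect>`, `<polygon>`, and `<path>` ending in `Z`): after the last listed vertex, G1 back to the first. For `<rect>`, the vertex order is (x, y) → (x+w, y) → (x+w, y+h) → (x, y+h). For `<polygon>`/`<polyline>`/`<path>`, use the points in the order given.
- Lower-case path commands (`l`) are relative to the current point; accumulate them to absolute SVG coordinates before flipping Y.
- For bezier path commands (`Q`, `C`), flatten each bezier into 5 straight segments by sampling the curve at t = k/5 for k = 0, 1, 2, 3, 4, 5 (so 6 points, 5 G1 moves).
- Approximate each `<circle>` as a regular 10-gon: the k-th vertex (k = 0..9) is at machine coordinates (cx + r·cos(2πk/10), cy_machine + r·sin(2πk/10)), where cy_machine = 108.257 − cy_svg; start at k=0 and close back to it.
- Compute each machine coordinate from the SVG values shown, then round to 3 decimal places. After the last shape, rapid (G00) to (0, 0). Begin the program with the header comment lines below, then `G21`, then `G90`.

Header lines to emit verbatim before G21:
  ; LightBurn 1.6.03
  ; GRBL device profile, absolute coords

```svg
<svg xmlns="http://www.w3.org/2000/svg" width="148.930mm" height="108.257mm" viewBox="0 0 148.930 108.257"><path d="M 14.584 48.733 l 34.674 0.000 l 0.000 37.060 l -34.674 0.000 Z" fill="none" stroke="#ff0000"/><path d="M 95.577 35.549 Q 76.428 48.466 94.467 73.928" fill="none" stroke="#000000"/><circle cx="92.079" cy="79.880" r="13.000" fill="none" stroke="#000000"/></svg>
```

viewBox `0 0 148.930 108.257` with mm width/height → 1 unit = 1 mm. Flip: y_m = 108.257 − y_svg.

**Shape 1** — `<path>` rectangle, stroke `#ff0000` → score (S615, F2276). Machine vertices: (14.584,59.524) → (49.258,59.524) → (49.258,22.464) → (14.584,22.464) → (14.584,59.524). Closed: final G1 returns to the first vertex.

**Shape 2** — `<path>` quadratic bezier, stroke `#000000` → cut (S747, F897). Control points (SVG): P0=(95.577,35.549), P1=(76.428,48.466), P2=(94.467,73.928); sampled at t=k/5. Machine vertices: (95.577,72.708) → (89.405,67.039) → (86.208,60.367) → (85.986,52.691) → (88.739,44.012) → (94.467,34.329). Open path.

**Shape 3** — `<circle>` circle, stroke `#000000` → cut (S747, F897). Machine vertices: (105.079,28.377) → (102.596,36.018) → (96.096,40.741) → (88.062,40.741) → (81.562,36.018) → (79.079,28.377) → (81.562,20.736) → (88.062,16.013) → (96.096,16.013) → (102.596,20.736) → (105.079,28.377). Closed: final G1 returns to the first vertex.

; LightBurn 1.6.03
; GRBL device profile, absolute coords
G21
G90
G00 X14.584 Y59.524
M4 S615
G1 X49.258 Y59.524 F2276
G1 X49.258 Y22.464
G1 X14.584 Y22.464
G1 X14.584 Y59.524
G00 X95.577 Y72.708
M4 S747
G1 X89.405 Y67.039 F897
G1 X86.208 Y60.367
G1 X85.986 Y52.691
G1 X88.739 Y44.012
G1 X94.467 Y34.329
G00 X105.079 Y28.377
M4 S747
G1 X102.596 Y36.018 F897
G1 X96.096 Y40.741
G1 X88.062 Y40.741
G1 X81.562 Y36.018
G1 X79.079 Y28.377
G1 X81.562 Y20.736
G1 X88.062 Y16.013
G1 X96.096 Y16.013
G1 X102.596 Y20.736
G1 X105.079 Y28.377
M5
G00 X0.000 Y0.000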